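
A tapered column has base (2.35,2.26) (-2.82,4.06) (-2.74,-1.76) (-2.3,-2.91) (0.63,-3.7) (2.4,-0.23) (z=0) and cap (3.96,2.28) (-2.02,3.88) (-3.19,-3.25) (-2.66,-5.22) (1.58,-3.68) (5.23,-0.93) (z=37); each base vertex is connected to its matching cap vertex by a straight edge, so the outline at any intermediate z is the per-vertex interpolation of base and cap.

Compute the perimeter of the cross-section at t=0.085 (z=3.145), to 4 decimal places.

Perimeter at t=0.085: 22.3360

Cross-section at t=0.085: each vertex is (1-t)·p0[i] + t·p1[i].
  v1: (1-0.085)·(2.35,2.26) + 0.085·(3.96,2.28) = (2.4869,2.2617)
  v2: (1-0.085)·(-2.82,4.06) + 0.085·(-2.02,3.88) = (-2.7520,4.0447)
  v3: (1-0.085)·(-2.74,-1.76) + 0.085·(-3.19,-3.25) = (-2.7783,-1.8866)
  v4: (1-0.085)·(-2.3,-2.91) + 0.085·(-2.66,-5.22) = (-2.3306,-3.1063)
  v5: (1-0.085)·(0.63,-3.7) + 0.085·(1.58,-3.68) = (0.7107,-3.6983)
  v6: (1-0.085)·(2.4,-0.23) + 0.085·(5.23,-0.93) = (2.6406,-0.2895)
Perimeter = Σ |v_{i+1} − v_i|:
  edge 1→2: √(-5.2389² + 1.7830²) = 5.5340 (running 5.5340)
  edge 2→3: √(-0.0263² + -5.9314²) = 5.9314 (running 11.4654)
  edge 3→4: √(0.4477² + -1.2197²) = 1.2993 (running 12.7646)
  edge 4→5: √(3.0413² + -0.5920²) = 3.0984 (running 15.8630)
  edge 5→6: √(1.9298² + 3.4088²) = 3.9171 (running 19.7802)
  edge 6→1: √(-0.1537² + 2.5512²) = 2.5558 (running 22.3360)
Perimeter = 22.3360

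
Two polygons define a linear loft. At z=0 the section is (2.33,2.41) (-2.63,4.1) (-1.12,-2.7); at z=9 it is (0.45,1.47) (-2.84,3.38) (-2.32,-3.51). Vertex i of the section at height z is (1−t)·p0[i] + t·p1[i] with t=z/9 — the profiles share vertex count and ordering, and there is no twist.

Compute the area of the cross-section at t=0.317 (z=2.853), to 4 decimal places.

Area at t=0.317: 14.0748

Cross-section at t=0.317: each vertex is (1-t)·p0[i] + t·p1[i].
  v1: (1-0.317)·(2.33,2.41) + 0.317·(0.45,1.47) = (1.7340,2.1120)
  v2: (1-0.317)·(-2.63,4.1) + 0.317·(-2.84,3.38) = (-2.6966,3.8718)
  v3: (1-0.317)·(-1.12,-2.7) + 0.317·(-2.32,-3.51) = (-1.5004,-2.9568)
Shoelace sum Σ(x_i·y_{i+1} − x_{i+1}·y_i):
  i=1: 1.7340·3.8718 − -2.6966·2.1120 = +12.4090 (running +12.4090)
  i=2: -2.6966·-2.9568 − -1.5004·3.8718 = +13.7823 (running +26.1913)
  i=3: -1.5004·2.1120 − 1.7340·-2.9568 = +1.9583 (running +28.1496)
Area = |Σ|/2 = |28.1496|/2 = 14.0748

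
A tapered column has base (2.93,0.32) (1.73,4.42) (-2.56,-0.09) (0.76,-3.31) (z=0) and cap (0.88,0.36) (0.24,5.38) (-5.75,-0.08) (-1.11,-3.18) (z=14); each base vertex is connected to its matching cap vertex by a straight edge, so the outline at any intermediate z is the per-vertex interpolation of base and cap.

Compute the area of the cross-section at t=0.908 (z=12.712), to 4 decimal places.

Cross-section at t=0.908: each vertex is (1-t)·p0[i] + t·p1[i].
  v1: (1-0.908)·(2.93,0.32) + 0.908·(0.88,0.36) = (1.0686,0.3563)
  v2: (1-0.908)·(1.73,4.42) + 0.908·(0.24,5.38) = (0.3771,5.2917)
  v3: (1-0.908)·(-2.56,-0.09) + 0.908·(-5.75,-0.08) = (-5.4565,-0.0809)
  v4: (1-0.908)·(0.76,-3.31) + 0.908·(-1.11,-3.18) = (-0.9380,-3.1920)
Shoelace sum Σ(x_i·y_{i+1} − x_{i+1}·y_i):
  i=1: 1.0686·5.2917 − 0.3771·0.3563 = +5.5203 (running +5.5203)
  i=2: 0.3771·-0.0809 − -5.4565·5.2917 = +28.8436 (running +34.3640)
  i=3: -5.4565·-3.1920 − -0.9380·-0.0809 = +17.3411 (running +51.7051)
  i=4: -0.9380·0.3563 − 1.0686·-3.1920 = +3.0767 (running +54.7818)
Area = |Σ|/2 = |54.7818|/2 = 27.3909

Area at t=0.908: 27.3909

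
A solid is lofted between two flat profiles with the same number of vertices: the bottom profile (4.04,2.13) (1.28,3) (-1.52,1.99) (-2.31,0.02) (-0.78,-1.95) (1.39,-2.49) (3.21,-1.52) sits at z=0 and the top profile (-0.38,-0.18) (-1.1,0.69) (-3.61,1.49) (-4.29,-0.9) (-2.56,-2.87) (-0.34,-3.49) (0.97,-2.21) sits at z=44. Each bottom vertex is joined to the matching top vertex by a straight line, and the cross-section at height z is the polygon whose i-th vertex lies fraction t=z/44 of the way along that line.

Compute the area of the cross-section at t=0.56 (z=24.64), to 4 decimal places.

Area at t=0.56: 19.0898

Cross-section at t=0.56: each vertex is (1-t)·p0[i] + t·p1[i].
  v1: (1-0.56)·(4.04,2.13) + 0.56·(-0.38,-0.18) = (1.5648,0.8364)
  v2: (1-0.56)·(1.28,3) + 0.56·(-1.1,0.69) = (-0.0528,1.7064)
  v3: (1-0.56)·(-1.52,1.99) + 0.56·(-3.61,1.49) = (-2.6904,1.7100)
  v4: (1-0.56)·(-2.31,0.02) + 0.56·(-4.29,-0.9) = (-3.4188,-0.4952)
  v5: (1-0.56)·(-0.78,-1.95) + 0.56·(-2.56,-2.87) = (-1.7768,-2.4652)
  v6: (1-0.56)·(1.39,-2.49) + 0.56·(-0.34,-3.49) = (0.4212,-3.0500)
  v7: (1-0.56)·(3.21,-1.52) + 0.56·(0.97,-2.21) = (1.9556,-1.9064)
Shoelace sum Σ(x_i·y_{i+1} − x_{i+1}·y_i):
  i=1: 1.5648·1.7064 − -0.0528·0.8364 = +2.7143 (running +2.7143)
  i=2: -0.0528·1.7100 − -2.6904·1.7064 = +4.5006 (running +7.2149)
  i=3: -2.6904·-0.4952 − -3.4188·1.7100 = +7.1784 (running +14.3934)
  i=4: -3.4188·-2.4652 − -1.7768·-0.4952 = +7.5482 (running +21.9415)
  i=5: -1.7768·-3.0500 − 0.4212·-2.4652 = +6.4576 (running +28.3991)
  i=6: 0.4212·-1.9064 − 1.9556·-3.0500 = +5.1616 (running +33.5607)
  i=7: 1.9556·0.8364 − 1.5648·-1.9064 = +4.6188 (running +38.1795)
Area = |Σ|/2 = |38.1795|/2 = 19.0898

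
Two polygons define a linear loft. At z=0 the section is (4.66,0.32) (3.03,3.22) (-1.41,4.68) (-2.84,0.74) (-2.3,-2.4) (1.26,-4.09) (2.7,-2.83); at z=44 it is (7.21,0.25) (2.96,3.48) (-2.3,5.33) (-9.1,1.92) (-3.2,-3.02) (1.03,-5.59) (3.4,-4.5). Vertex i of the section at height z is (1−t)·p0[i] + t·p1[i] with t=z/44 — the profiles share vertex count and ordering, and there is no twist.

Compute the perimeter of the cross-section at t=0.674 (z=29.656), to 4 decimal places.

Cross-section at t=0.674: each vertex is (1-t)·p0[i] + t·p1[i].
  v1: (1-0.674)·(4.66,0.32) + 0.674·(7.21,0.25) = (6.3787,0.2728)
  v2: (1-0.674)·(3.03,3.22) + 0.674·(2.96,3.48) = (2.9828,3.3952)
  v3: (1-0.674)·(-1.41,4.68) + 0.674·(-2.3,5.33) = (-2.0099,5.1181)
  v4: (1-0.674)·(-2.84,0.74) + 0.674·(-9.1,1.92) = (-7.0592,1.5353)
  v5: (1-0.674)·(-2.3,-2.4) + 0.674·(-3.2,-3.02) = (-2.9066,-2.8179)
  v6: (1-0.674)·(1.26,-4.09) + 0.674·(1.03,-5.59) = (1.1050,-5.1010)
  v7: (1-0.674)·(2.7,-2.83) + 0.674·(3.4,-4.5) = (3.1718,-3.9556)
Perimeter = Σ |v_{i+1} − v_i|:
  edge 1→2: √(-3.3959² + 3.1224²) = 4.6132 (running 4.6132)
  edge 2→3: √(-4.9927² + 1.7229²) = 5.2816 (running 9.8948)
  edge 3→4: √(-5.0494² + -3.5828²) = 6.1913 (running 16.0861)
  edge 4→5: √(4.1526² + -4.3532²) = 6.0162 (running 22.1023)
  edge 5→6: √(4.0116² + -2.2831²) = 4.6158 (running 26.7181)
  edge 6→7: √(2.0668² + 1.1454²) = 2.3630 (running 29.0811)
  edge 7→1: √(3.2069² + 4.2284²) = 5.3069 (running 34.3880)
Perimeter = 34.3880

Perimeter at t=0.674: 34.3880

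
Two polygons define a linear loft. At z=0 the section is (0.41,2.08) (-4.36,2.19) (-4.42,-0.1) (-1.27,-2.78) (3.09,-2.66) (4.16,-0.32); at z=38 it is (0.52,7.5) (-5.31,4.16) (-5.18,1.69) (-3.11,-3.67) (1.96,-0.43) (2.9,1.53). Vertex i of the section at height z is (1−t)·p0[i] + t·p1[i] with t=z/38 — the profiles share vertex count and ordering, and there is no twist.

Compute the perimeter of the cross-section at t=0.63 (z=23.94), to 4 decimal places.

Perimeter at t=0.63: 26.2726

Cross-section at t=0.63: each vertex is (1-t)·p0[i] + t·p1[i].
  v1: (1-0.63)·(0.41,2.08) + 0.63·(0.52,7.5) = (0.4793,5.4946)
  v2: (1-0.63)·(-4.36,2.19) + 0.63·(-5.31,4.16) = (-4.9585,3.4311)
  v3: (1-0.63)·(-4.42,-0.1) + 0.63·(-5.18,1.69) = (-4.8988,1.0277)
  v4: (1-0.63)·(-1.27,-2.78) + 0.63·(-3.11,-3.67) = (-2.4292,-3.3407)
  v5: (1-0.63)·(3.09,-2.66) + 0.63·(1.96,-0.43) = (2.3781,-1.2551)
  v6: (1-0.63)·(4.16,-0.32) + 0.63·(2.9,1.53) = (3.3662,0.8455)
Perimeter = Σ |v_{i+1} − v_i|:
  edge 1→2: √(-5.4378² + -2.0635²) = 5.8162 (running 5.8162)
  edge 2→3: √(0.0597² + -2.4034²) = 2.4041 (running 8.2203)
  edge 3→4: √(2.4696² + -4.3684²) = 5.0182 (running 13.2385)
  edge 4→5: √(4.8073² + 2.0856²) = 5.2402 (running 18.4787)
  edge 5→6: √(0.9881² + 2.1006²) = 2.3214 (running 20.8001)
  edge 6→1: √(-2.8869² + 4.6491²) = 5.4725 (running 26.2726)
Perimeter = 26.2726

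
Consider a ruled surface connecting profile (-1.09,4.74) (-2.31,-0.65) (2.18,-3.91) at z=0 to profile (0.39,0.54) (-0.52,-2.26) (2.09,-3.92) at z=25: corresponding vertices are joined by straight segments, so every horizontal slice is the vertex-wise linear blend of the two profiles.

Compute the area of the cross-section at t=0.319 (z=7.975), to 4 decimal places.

Area at t=0.319: 10.4185

Cross-section at t=0.319: each vertex is (1-t)·p0[i] + t·p1[i].
  v1: (1-0.319)·(-1.09,4.74) + 0.319·(0.39,0.54) = (-0.6179,3.4002)
  v2: (1-0.319)·(-2.31,-0.65) + 0.319·(-0.52,-2.26) = (-1.7390,-1.1636)
  v3: (1-0.319)·(2.18,-3.91) + 0.319·(2.09,-3.92) = (2.1513,-3.9132)
Shoelace sum Σ(x_i·y_{i+1} − x_{i+1}·y_i):
  i=1: -0.6179·-1.1636 − -1.7390·3.4002 = +6.6319 (running +6.6319)
  i=2: -1.7390·-3.9132 − 2.1513·-1.1636 = +9.3082 (running +15.9401)
  i=3: 2.1513·3.4002 − -0.6179·-3.9132 = +4.8969 (running +20.8370)
Area = |Σ|/2 = |20.8370|/2 = 10.4185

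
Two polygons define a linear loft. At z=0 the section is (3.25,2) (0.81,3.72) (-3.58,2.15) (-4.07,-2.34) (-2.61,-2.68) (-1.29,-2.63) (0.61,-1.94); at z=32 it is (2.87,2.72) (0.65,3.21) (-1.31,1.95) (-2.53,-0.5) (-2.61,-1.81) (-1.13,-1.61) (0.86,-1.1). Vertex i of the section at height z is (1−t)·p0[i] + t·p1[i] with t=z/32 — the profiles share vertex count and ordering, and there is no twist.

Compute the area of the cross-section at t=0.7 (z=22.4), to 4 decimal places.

Area at t=0.7: 19.8016

Cross-section at t=0.7: each vertex is (1-t)·p0[i] + t·p1[i].
  v1: (1-0.7)·(3.25,2) + 0.7·(2.87,2.72) = (2.9840,2.5040)
  v2: (1-0.7)·(0.81,3.72) + 0.7·(0.65,3.21) = (0.6980,3.3630)
  v3: (1-0.7)·(-3.58,2.15) + 0.7·(-1.31,1.95) = (-1.9910,2.0100)
  v4: (1-0.7)·(-4.07,-2.34) + 0.7·(-2.53,-0.5) = (-2.9920,-1.0520)
  v5: (1-0.7)·(-2.61,-2.68) + 0.7·(-2.61,-1.81) = (-2.6100,-2.0710)
  v6: (1-0.7)·(-1.29,-2.63) + 0.7·(-1.13,-1.61) = (-1.1780,-1.9160)
  v7: (1-0.7)·(0.61,-1.94) + 0.7·(0.86,-1.1) = (0.7850,-1.3520)
Shoelace sum Σ(x_i·y_{i+1} − x_{i+1}·y_i):
  i=1: 2.9840·3.3630 − 0.6980·2.5040 = +8.2874 (running +8.2874)
  i=2: 0.6980·2.0100 − -1.9910·3.3630 = +8.0987 (running +16.3861)
  i=3: -1.9910·-1.0520 − -2.9920·2.0100 = +8.1085 (running +24.4946)
  i=4: -2.9920·-2.0710 − -2.6100·-1.0520 = +3.4507 (running +27.9453)
  i=5: -2.6100·-1.9160 − -1.1780·-2.0710 = +2.5611 (running +30.5064)
  i=6: -1.1780·-1.3520 − 0.7850·-1.9160 = +3.0967 (running +33.6031)
  i=7: 0.7850·2.5040 − 2.9840·-1.3520 = +6.0000 (running +39.6031)
Area = |Σ|/2 = |39.6031|/2 = 19.8016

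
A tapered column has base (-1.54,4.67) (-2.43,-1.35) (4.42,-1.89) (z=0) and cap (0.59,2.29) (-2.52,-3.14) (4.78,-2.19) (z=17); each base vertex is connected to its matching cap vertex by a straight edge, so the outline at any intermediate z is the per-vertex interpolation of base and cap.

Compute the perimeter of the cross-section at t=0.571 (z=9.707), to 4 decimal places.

Cross-section at t=0.571: each vertex is (1-t)·p0[i] + t·p1[i].
  v1: (1-0.571)·(-1.54,4.67) + 0.571·(0.59,2.29) = (-0.3238,3.3110)
  v2: (1-0.571)·(-2.43,-1.35) + 0.571·(-2.52,-3.14) = (-2.4814,-2.3721)
  v3: (1-0.571)·(4.42,-1.89) + 0.571·(4.78,-2.19) = (4.6256,-2.0613)
Perimeter = Σ |v_{i+1} − v_i|:
  edge 1→2: √(-2.1576² + -5.6831²) = 6.0789 (running 6.0789)
  edge 2→3: √(7.1070² + 0.3108²) = 7.1137 (running 13.1926)
  edge 3→1: √(-4.9493² + 5.3723²) = 7.3046 (running 20.4973)
Perimeter = 20.4973

Perimeter at t=0.571: 20.4973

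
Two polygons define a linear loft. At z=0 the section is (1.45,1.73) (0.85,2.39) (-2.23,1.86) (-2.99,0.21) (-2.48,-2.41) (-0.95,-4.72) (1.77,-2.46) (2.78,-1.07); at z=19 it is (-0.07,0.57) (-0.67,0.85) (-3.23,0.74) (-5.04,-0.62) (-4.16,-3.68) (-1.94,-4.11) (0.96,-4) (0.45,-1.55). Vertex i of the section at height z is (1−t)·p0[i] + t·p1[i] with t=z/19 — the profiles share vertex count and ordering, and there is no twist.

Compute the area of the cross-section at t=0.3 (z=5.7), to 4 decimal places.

Area at t=0.3: 25.6637

Cross-section at t=0.3: each vertex is (1-t)·p0[i] + t·p1[i].
  v1: (1-0.3)·(1.45,1.73) + 0.3·(-0.07,0.57) = (0.9940,1.3820)
  v2: (1-0.3)·(0.85,2.39) + 0.3·(-0.67,0.85) = (0.3940,1.9280)
  v3: (1-0.3)·(-2.23,1.86) + 0.3·(-3.23,0.74) = (-2.5300,1.5240)
  v4: (1-0.3)·(-2.99,0.21) + 0.3·(-5.04,-0.62) = (-3.6050,-0.0390)
  v5: (1-0.3)·(-2.48,-2.41) + 0.3·(-4.16,-3.68) = (-2.9840,-2.7910)
  v6: (1-0.3)·(-0.95,-4.72) + 0.3·(-1.94,-4.11) = (-1.2470,-4.5370)
  v7: (1-0.3)·(1.77,-2.46) + 0.3·(0.96,-4) = (1.5270,-2.9220)
  v8: (1-0.3)·(2.78,-1.07) + 0.3·(0.45,-1.55) = (2.0810,-1.2140)
Shoelace sum Σ(x_i·y_{i+1} − x_{i+1}·y_i):
  i=1: 0.9940·1.9280 − 0.3940·1.3820 = +1.3719 (running +1.3719)
  i=2: 0.3940·1.5240 − -2.5300·1.9280 = +5.4783 (running +6.8502)
  i=3: -2.5300·-0.0390 − -3.6050·1.5240 = +5.5927 (running +12.4429)
  i=4: -3.6050·-2.7910 − -2.9840·-0.0390 = +9.9452 (running +22.3881)
  i=5: -2.9840·-4.5370 − -1.2470·-2.7910 = +10.0580 (running +32.4461)
  i=6: -1.2470·-2.9220 − 1.5270·-4.5370 = +10.5717 (running +43.0179)
  i=7: 1.5270·-1.2140 − 2.0810·-2.9220 = +4.2269 (running +47.2448)
  i=8: 2.0810·1.3820 − 0.9940·-1.2140 = +4.0827 (running +51.3274)
Area = |Σ|/2 = |51.3274|/2 = 25.6637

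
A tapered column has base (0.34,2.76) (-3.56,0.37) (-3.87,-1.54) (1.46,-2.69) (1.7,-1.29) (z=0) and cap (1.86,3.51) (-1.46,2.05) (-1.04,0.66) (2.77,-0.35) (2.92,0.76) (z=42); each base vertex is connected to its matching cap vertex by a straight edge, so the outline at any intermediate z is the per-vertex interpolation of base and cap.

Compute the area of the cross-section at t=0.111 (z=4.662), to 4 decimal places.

Area at t=0.111: 17.6340

Cross-section at t=0.111: each vertex is (1-t)·p0[i] + t·p1[i].
  v1: (1-0.111)·(0.34,2.76) + 0.111·(1.86,3.51) = (0.5087,2.8432)
  v2: (1-0.111)·(-3.56,0.37) + 0.111·(-1.46,2.05) = (-3.3269,0.5565)
  v3: (1-0.111)·(-3.87,-1.54) + 0.111·(-1.04,0.66) = (-3.5559,-1.2958)
  v4: (1-0.111)·(1.46,-2.69) + 0.111·(2.77,-0.35) = (1.6054,-2.4303)
  v5: (1-0.111)·(1.7,-1.29) + 0.111·(2.92,0.76) = (1.8354,-1.0625)
Shoelace sum Σ(x_i·y_{i+1} − x_{i+1}·y_i):
  i=1: 0.5087·0.5565 − -3.3269·2.8432 = +9.7423 (running +9.7423)
  i=2: -3.3269·-1.2958 − -3.5559·0.5565 = +6.2898 (running +16.0321)
  i=3: -3.5559·-2.4303 − 1.6054·-1.2958 = +10.7220 (running +26.7540)
  i=4: 1.6054·-1.0625 − 1.8354·-2.4303 = +2.7549 (running +29.5089)
  i=5: 1.8354·2.8432 − 0.5087·-1.0625 = +5.7590 (running +35.2680)
Area = |Σ|/2 = |35.2680|/2 = 17.6340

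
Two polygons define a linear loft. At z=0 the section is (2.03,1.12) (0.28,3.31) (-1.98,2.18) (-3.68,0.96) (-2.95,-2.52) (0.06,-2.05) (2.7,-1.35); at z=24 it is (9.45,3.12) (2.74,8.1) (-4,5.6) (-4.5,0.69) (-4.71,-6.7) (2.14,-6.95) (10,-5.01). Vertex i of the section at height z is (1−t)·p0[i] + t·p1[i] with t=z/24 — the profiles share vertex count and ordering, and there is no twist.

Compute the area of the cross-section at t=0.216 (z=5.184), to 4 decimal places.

Cross-section at t=0.216: each vertex is (1-t)·p0[i] + t·p1[i].
  v1: (1-0.216)·(2.03,1.12) + 0.216·(9.45,3.12) = (3.6327,1.5520)
  v2: (1-0.216)·(0.28,3.31) + 0.216·(2.74,8.1) = (0.8114,4.3446)
  v3: (1-0.216)·(-1.98,2.18) + 0.216·(-4,5.6) = (-2.4163,2.9187)
  v4: (1-0.216)·(-3.68,0.96) + 0.216·(-4.5,0.69) = (-3.8571,0.9017)
  v5: (1-0.216)·(-2.95,-2.52) + 0.216·(-4.71,-6.7) = (-3.3302,-3.4229)
  v6: (1-0.216)·(0.06,-2.05) + 0.216·(2.14,-6.95) = (0.5093,-3.1084)
  v7: (1-0.216)·(2.7,-1.35) + 0.216·(10,-5.01) = (4.2768,-2.1406)
Shoelace sum Σ(x_i·y_{i+1} − x_{i+1}·y_i):
  i=1: 3.6327·4.3446 − 0.8114·1.5520 = +14.5236 (running +14.5236)
  i=2: 0.8114·2.9187 − -2.4163·4.3446 = +12.8662 (running +27.3898)
  i=3: -2.4163·0.9017 − -3.8571·2.9187 = +9.0791 (running +36.4689)
  i=4: -3.8571·-3.4229 − -3.3302·0.9017 = +16.2052 (running +52.6741)
  i=5: -3.3302·-3.1084 − 0.5093·-3.4229 = +12.0947 (running +64.7688)
  i=6: 0.5093·-2.1406 − 4.2768·-3.1084 = +12.2039 (running +76.9726)
  i=7: 4.2768·1.5520 − 3.6327·-2.1406 = +14.4136 (running +91.3863)
Area = |Σ|/2 = |91.3863|/2 = 45.6931

Area at t=0.216: 45.6931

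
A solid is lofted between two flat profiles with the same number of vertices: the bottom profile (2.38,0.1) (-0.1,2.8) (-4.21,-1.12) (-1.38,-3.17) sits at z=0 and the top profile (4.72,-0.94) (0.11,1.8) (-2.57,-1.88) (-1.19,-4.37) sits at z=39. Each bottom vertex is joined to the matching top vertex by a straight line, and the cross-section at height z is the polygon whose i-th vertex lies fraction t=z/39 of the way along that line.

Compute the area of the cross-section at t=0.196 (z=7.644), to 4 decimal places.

Cross-section at t=0.196: each vertex is (1-t)·p0[i] + t·p1[i].
  v1: (1-0.196)·(2.38,0.1) + 0.196·(4.72,-0.94) = (2.8386,-0.1038)
  v2: (1-0.196)·(-0.1,2.8) + 0.196·(0.11,1.8) = (-0.0588,2.6040)
  v3: (1-0.196)·(-4.21,-1.12) + 0.196·(-2.57,-1.88) = (-3.8886,-1.2690)
  v4: (1-0.196)·(-1.38,-3.17) + 0.196·(-1.19,-4.37) = (-1.3428,-3.4052)
Shoelace sum Σ(x_i·y_{i+1} − x_{i+1}·y_i):
  i=1: 2.8386·2.6040 − -0.0588·-0.1038 = +7.3857 (running +7.3857)
  i=2: -0.0588·-1.2690 − -3.8886·2.6040 = +10.2005 (running +17.5862)
  i=3: -3.8886·-3.4052 − -1.3428·-1.2690 = +11.5374 (running +29.1236)
  i=4: -1.3428·-0.1038 − 2.8386·-3.4052 = +9.8056 (running +38.9292)
Area = |Σ|/2 = |38.9292|/2 = 19.4646

Area at t=0.196: 19.4646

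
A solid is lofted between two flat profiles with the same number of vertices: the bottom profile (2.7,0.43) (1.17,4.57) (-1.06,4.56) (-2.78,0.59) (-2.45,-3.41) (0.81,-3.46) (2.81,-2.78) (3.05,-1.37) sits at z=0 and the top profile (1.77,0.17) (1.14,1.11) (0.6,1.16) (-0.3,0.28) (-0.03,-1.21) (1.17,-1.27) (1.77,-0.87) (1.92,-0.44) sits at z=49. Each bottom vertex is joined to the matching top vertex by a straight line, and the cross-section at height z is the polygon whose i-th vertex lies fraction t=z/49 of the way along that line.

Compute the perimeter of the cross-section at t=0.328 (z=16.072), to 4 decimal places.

Cross-section at t=0.328: each vertex is (1-t)·p0[i] + t·p1[i].
  v1: (1-0.328)·(2.7,0.43) + 0.328·(1.77,0.17) = (2.3950,0.3447)
  v2: (1-0.328)·(1.17,4.57) + 0.328·(1.14,1.11) = (1.1602,3.4351)
  v3: (1-0.328)·(-1.06,4.56) + 0.328·(0.6,1.16) = (-0.5155,3.4448)
  v4: (1-0.328)·(-2.78,0.59) + 0.328·(-0.3,0.28) = (-1.9666,0.4883)
  v5: (1-0.328)·(-2.45,-3.41) + 0.328·(-0.03,-1.21) = (-1.6562,-2.6884)
  v6: (1-0.328)·(0.81,-3.46) + 0.328·(1.17,-1.27) = (0.9281,-2.7417)
  v7: (1-0.328)·(2.81,-2.78) + 0.328·(1.77,-0.87) = (2.4689,-2.1535)
  v8: (1-0.328)·(3.05,-1.37) + 0.328·(1.92,-0.44) = (2.6794,-1.0650)
Perimeter = Σ |v_{i+1} − v_i|:
  edge 1→2: √(-1.2348² + 3.0904²) = 3.3280 (running 3.3280)
  edge 2→3: √(-1.6757² + 0.0097²) = 1.6757 (running 5.0037)
  edge 3→4: √(-1.4510² + -2.9565²) = 3.2934 (running 8.2970)
  edge 4→5: √(0.3103² + -3.1767²) = 3.1918 (running 11.4889)
  edge 5→6: √(2.5843² + -0.0533²) = 2.5849 (running 14.0737)
  edge 6→7: √(1.5408² + 0.5882²) = 1.6492 (running 15.7230)
  edge 7→8: √(0.2105² + 1.0886²) = 1.1087 (running 16.8317)
  edge 8→1: √(-0.2844² + 1.4097²) = 1.4381 (running 18.2698)
Perimeter = 18.2698

Perimeter at t=0.328: 18.2698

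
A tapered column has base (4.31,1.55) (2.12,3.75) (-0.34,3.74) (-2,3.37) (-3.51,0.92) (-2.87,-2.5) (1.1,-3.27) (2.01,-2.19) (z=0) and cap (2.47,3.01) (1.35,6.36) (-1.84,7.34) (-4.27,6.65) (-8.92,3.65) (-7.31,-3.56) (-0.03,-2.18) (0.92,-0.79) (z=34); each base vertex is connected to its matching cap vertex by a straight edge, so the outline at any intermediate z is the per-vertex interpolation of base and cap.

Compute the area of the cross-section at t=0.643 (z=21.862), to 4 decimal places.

Cross-section at t=0.643: each vertex is (1-t)·p0[i] + t·p1[i].
  v1: (1-0.643)·(4.31,1.55) + 0.643·(2.47,3.01) = (3.1269,2.4888)
  v2: (1-0.643)·(2.12,3.75) + 0.643·(1.35,6.36) = (1.6249,5.4282)
  v3: (1-0.643)·(-0.34,3.74) + 0.643·(-1.84,7.34) = (-1.3045,6.0548)
  v4: (1-0.643)·(-2,3.37) + 0.643·(-4.27,6.65) = (-3.4596,5.4790)
  v5: (1-0.643)·(-3.51,0.92) + 0.643·(-8.92,3.65) = (-6.9886,2.6754)
  v6: (1-0.643)·(-2.87,-2.5) + 0.643·(-7.31,-3.56) = (-5.7249,-3.1816)
  v7: (1-0.643)·(1.1,-3.27) + 0.643·(-0.03,-2.18) = (0.3734,-2.5691)
  v8: (1-0.643)·(2.01,-2.19) + 0.643·(0.92,-0.79) = (1.3091,-1.2898)
Shoelace sum Σ(x_i·y_{i+1} − x_{i+1}·y_i):
  i=1: 3.1269·5.4282 − 1.6249·2.4888 = +12.9294 (running +12.9294)
  i=2: 1.6249·6.0548 − -1.3045·5.4282 = +16.9195 (running +29.8489)
  i=3: -1.3045·5.4790 − -3.4596·6.0548 = +13.7998 (running +43.6488)
  i=4: -3.4596·2.6754 − -6.9886·5.4790 = +29.0352 (running +72.6840)
  i=5: -6.9886·-3.1816 − -5.7249·2.6754 = +37.5513 (running +110.2352)
  i=6: -5.7249·-2.5691 − 0.3734·-3.1816 = +15.8961 (running +126.1313)
  i=7: 0.3734·-1.2898 − 1.3091·-2.5691 = +2.8817 (running +129.0130)
  i=8: 1.3091·2.4888 − 3.1269·-1.2898 = +7.2912 (running +136.3042)
Area = |Σ|/2 = |136.3042|/2 = 68.1521

Area at t=0.643: 68.1521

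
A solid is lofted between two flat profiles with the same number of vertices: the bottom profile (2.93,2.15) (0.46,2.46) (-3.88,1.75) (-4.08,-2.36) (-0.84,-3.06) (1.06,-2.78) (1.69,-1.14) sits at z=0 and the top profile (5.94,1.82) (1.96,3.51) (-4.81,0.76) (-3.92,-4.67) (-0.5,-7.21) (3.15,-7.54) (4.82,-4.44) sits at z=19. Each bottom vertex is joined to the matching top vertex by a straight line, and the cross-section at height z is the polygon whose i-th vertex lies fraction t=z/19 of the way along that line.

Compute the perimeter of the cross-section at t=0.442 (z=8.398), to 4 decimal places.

Cross-section at t=0.442: each vertex is (1-t)·p0[i] + t·p1[i].
  v1: (1-0.442)·(2.93,2.15) + 0.442·(5.94,1.82) = (4.2604,2.0041)
  v2: (1-0.442)·(0.46,2.46) + 0.442·(1.96,3.51) = (1.1230,2.9241)
  v3: (1-0.442)·(-3.88,1.75) + 0.442·(-4.81,0.76) = (-4.2911,1.3124)
  v4: (1-0.442)·(-4.08,-2.36) + 0.442·(-3.92,-4.67) = (-4.0093,-3.3810)
  v5: (1-0.442)·(-0.84,-3.06) + 0.442·(-0.5,-7.21) = (-0.6897,-4.8943)
  v6: (1-0.442)·(1.06,-2.78) + 0.442·(3.15,-7.54) = (1.9838,-4.8839)
  v7: (1-0.442)·(1.69,-1.14) + 0.442·(4.82,-4.44) = (3.0735,-2.5986)
Perimeter = Σ |v_{i+1} − v_i|:
  edge 1→2: √(-3.1374² + 0.9200²) = 3.2695 (running 3.2695)
  edge 2→3: √(-5.4141² + -1.6117²) = 5.6489 (running 8.9184)
  edge 3→4: √(0.2818² + -4.6934²) = 4.7019 (running 13.6203)
  edge 4→5: √(3.3196² + -1.5133²) = 3.6482 (running 17.2685)
  edge 5→6: √(2.6735² + 0.0104²) = 2.6735 (running 19.9420)
  edge 6→7: √(1.0897² + 2.2853²) = 2.5318 (running 22.4738)
  edge 7→1: √(1.1870² + 4.6027²) = 4.7533 (running 27.2271)
Perimeter = 27.2271

Perimeter at t=0.442: 27.2271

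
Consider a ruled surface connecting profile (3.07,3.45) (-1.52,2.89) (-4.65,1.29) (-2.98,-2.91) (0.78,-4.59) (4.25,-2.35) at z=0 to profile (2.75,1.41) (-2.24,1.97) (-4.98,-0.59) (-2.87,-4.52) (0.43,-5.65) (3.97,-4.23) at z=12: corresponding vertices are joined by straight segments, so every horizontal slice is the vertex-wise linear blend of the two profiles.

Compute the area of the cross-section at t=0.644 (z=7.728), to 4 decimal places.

Cross-section at t=0.644: each vertex is (1-t)·p0[i] + t·p1[i].
  v1: (1-0.644)·(3.07,3.45) + 0.644·(2.75,1.41) = (2.8639,2.1362)
  v2: (1-0.644)·(-1.52,2.89) + 0.644·(-2.24,1.97) = (-1.9837,2.2975)
  v3: (1-0.644)·(-4.65,1.29) + 0.644·(-4.98,-0.59) = (-4.8625,0.0793)
  v4: (1-0.644)·(-2.98,-2.91) + 0.644·(-2.87,-4.52) = (-2.9092,-3.9468)
  v5: (1-0.644)·(0.78,-4.59) + 0.644·(0.43,-5.65) = (0.5546,-5.2726)
  v6: (1-0.644)·(4.25,-2.35) + 0.644·(3.97,-4.23) = (4.0697,-3.5607)
Shoelace sum Σ(x_i·y_{i+1} − x_{i+1}·y_i):
  i=1: 2.8639·2.2975 − -1.9837·2.1362 = +10.8175 (running +10.8175)
  i=2: -1.9837·0.0793 − -4.8625·2.2975 = +11.0145 (running +21.8320)
  i=3: -4.8625·-3.9468 − -2.9092·0.0793 = +19.4222 (running +41.2542)
  i=4: -2.9092·-5.2726 − 0.5546·-3.9468 = +17.5279 (running +58.7821)
  i=5: 0.5546·-3.5607 − 4.0697·-5.2726 = +19.4832 (running +78.2653)
  i=6: 4.0697·2.1362 − 2.8639·-3.5607 = +18.8914 (running +97.1567)
Area = |Σ|/2 = |97.1567|/2 = 48.5784

Area at t=0.644: 48.5784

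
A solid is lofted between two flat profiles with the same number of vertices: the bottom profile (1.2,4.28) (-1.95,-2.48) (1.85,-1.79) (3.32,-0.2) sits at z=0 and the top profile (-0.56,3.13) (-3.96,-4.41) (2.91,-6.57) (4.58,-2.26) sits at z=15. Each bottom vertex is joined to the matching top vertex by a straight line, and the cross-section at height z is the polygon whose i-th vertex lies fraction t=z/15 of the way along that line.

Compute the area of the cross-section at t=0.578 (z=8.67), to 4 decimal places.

Cross-section at t=0.578: each vertex is (1-t)·p0[i] + t·p1[i].
  v1: (1-0.578)·(1.2,4.28) + 0.578·(-0.56,3.13) = (0.1827,3.6153)
  v2: (1-0.578)·(-1.95,-2.48) + 0.578·(-3.96,-4.41) = (-3.1118,-3.5955)
  v3: (1-0.578)·(1.85,-1.79) + 0.578·(2.91,-6.57) = (2.4627,-4.5528)
  v4: (1-0.578)·(3.32,-0.2) + 0.578·(4.58,-2.26) = (4.0483,-1.3907)
Shoelace sum Σ(x_i·y_{i+1} − x_{i+1}·y_i):
  i=1: 0.1827·-3.5955 − -3.1118·3.6153 = +10.5930 (running +10.5930)
  i=2: -3.1118·-4.5528 − 2.4627·-3.5955 = +23.0221 (running +33.6151)
  i=3: 2.4627·-1.3907 − 4.0483·-4.5528 = +15.0064 (running +48.6215)
  i=4: 4.0483·3.6153 − 0.1827·-1.3907 = +14.8899 (running +63.5114)
Area = |Σ|/2 = |63.5114|/2 = 31.7557

Area at t=0.578: 31.7557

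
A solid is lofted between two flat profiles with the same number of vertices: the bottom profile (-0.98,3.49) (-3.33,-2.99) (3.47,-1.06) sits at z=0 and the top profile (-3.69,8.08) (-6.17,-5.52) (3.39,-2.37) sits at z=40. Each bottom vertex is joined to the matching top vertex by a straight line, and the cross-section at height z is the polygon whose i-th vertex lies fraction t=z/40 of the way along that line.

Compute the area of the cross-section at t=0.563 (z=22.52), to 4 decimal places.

Cross-section at t=0.563: each vertex is (1-t)·p0[i] + t·p1[i].
  v1: (1-0.563)·(-0.98,3.49) + 0.563·(-3.69,8.08) = (-2.5057,6.0742)
  v2: (1-0.563)·(-3.33,-2.99) + 0.563·(-6.17,-5.52) = (-4.9289,-4.4144)
  v3: (1-0.563)·(3.47,-1.06) + 0.563·(3.39,-2.37) = (3.4250,-1.7975)
Shoelace sum Σ(x_i·y_{i+1} − x_{i+1}·y_i):
  i=1: -2.5057·-4.4144 − -4.9289·6.0742 = +41.0004 (running +41.0004)
  i=2: -4.9289·-1.7975 − 3.4250·-4.4144 = +23.9790 (running +64.9794)
  i=3: 3.4250·6.0742 − -2.5057·-1.7975 = +16.2997 (running +81.2790)
Area = |Σ|/2 = |81.2790|/2 = 40.6395

Area at t=0.563: 40.6395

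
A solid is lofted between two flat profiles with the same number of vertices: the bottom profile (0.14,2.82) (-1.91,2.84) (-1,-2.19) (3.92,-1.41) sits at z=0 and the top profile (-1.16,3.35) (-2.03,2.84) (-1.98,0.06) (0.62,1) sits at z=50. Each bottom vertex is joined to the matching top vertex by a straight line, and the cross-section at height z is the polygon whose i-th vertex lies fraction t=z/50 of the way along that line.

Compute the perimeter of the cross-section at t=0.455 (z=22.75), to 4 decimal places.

Cross-section at t=0.455: each vertex is (1-t)·p0[i] + t·p1[i].
  v1: (1-0.455)·(0.14,2.82) + 0.455·(-1.16,3.35) = (-0.4515,3.0611)
  v2: (1-0.455)·(-1.91,2.84) + 0.455·(-2.03,2.84) = (-1.9646,2.8400)
  v3: (1-0.455)·(-1,-2.19) + 0.455·(-1.98,0.06) = (-1.4459,-1.1662)
  v4: (1-0.455)·(3.92,-1.41) + 0.455·(0.62,1) = (2.4185,-0.3134)
Perimeter = Σ |v_{i+1} − v_i|:
  edge 1→2: √(-1.5131² + -0.2211²) = 1.5292 (running 1.5292)
  edge 2→3: √(0.5187² + -4.0062²) = 4.0397 (running 5.5689)
  edge 3→4: √(3.8644² + 0.8528²) = 3.9574 (running 9.5262)
  edge 4→1: √(-2.8700² + 3.3746²) = 4.4300 (running 13.9562)
Perimeter = 13.9562

Perimeter at t=0.455: 13.9562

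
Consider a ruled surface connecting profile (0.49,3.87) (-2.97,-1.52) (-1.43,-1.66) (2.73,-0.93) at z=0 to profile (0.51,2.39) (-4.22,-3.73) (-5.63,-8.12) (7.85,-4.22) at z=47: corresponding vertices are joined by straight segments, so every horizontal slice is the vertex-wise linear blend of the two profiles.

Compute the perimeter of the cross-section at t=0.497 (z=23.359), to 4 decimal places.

Cross-section at t=0.497: each vertex is (1-t)·p0[i] + t·p1[i].
  v1: (1-0.497)·(0.49,3.87) + 0.497·(0.51,2.39) = (0.4999,3.1344)
  v2: (1-0.497)·(-2.97,-1.52) + 0.497·(-4.22,-3.73) = (-3.5913,-2.6184)
  v3: (1-0.497)·(-1.43,-1.66) + 0.497·(-5.63,-8.12) = (-3.5174,-4.8706)
  v4: (1-0.497)·(2.73,-0.93) + 0.497·(7.85,-4.22) = (5.2746,-2.5651)
Perimeter = Σ |v_{i+1} − v_i|:
  edge 1→2: √(-4.0912² + -5.7528²) = 7.0592 (running 7.0592)
  edge 2→3: √(0.0739² + -2.2522²) = 2.2535 (running 9.3127)
  edge 3→4: √(8.7920² + 2.3055²) = 9.0893 (running 18.4020)
  edge 4→1: √(-4.7747² + 5.6996²) = 7.4352 (running 25.8372)
Perimeter = 25.8372

Perimeter at t=0.497: 25.8372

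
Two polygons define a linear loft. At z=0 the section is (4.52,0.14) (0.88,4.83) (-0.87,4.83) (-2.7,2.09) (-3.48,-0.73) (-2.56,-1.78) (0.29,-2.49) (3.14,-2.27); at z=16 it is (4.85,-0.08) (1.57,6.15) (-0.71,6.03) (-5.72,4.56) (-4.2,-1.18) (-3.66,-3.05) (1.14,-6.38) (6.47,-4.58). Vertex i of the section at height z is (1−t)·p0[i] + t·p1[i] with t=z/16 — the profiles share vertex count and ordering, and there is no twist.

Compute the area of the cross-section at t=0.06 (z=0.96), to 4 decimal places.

Area at t=0.06: 42.5720

Cross-section at t=0.06: each vertex is (1-t)·p0[i] + t·p1[i].
  v1: (1-0.06)·(4.52,0.14) + 0.06·(4.85,-0.08) = (4.5398,0.1268)
  v2: (1-0.06)·(0.88,4.83) + 0.06·(1.57,6.15) = (0.9214,4.9092)
  v3: (1-0.06)·(-0.87,4.83) + 0.06·(-0.71,6.03) = (-0.8604,4.9020)
  v4: (1-0.06)·(-2.7,2.09) + 0.06·(-5.72,4.56) = (-2.8812,2.2382)
  v5: (1-0.06)·(-3.48,-0.73) + 0.06·(-4.2,-1.18) = (-3.5232,-0.7570)
  v6: (1-0.06)·(-2.56,-1.78) + 0.06·(-3.66,-3.05) = (-2.6260,-1.8562)
  v7: (1-0.06)·(0.29,-2.49) + 0.06·(1.14,-6.38) = (0.3410,-2.7234)
  v8: (1-0.06)·(3.14,-2.27) + 0.06·(6.47,-4.58) = (3.3398,-2.4086)
Shoelace sum Σ(x_i·y_{i+1} − x_{i+1}·y_i):
  i=1: 4.5398·4.9092 − 0.9214·0.1268 = +22.1700 (running +22.1700)
  i=2: 0.9214·4.9020 − -0.8604·4.9092 = +8.7406 (running +30.9105)
  i=3: -0.8604·2.2382 − -2.8812·4.9020 = +12.1979 (running +43.1084)
  i=4: -2.8812·-0.7570 − -3.5232·2.2382 = +10.0667 (running +53.1751)
  i=5: -3.5232·-1.8562 − -2.6260·-0.7570 = +4.5519 (running +57.7270)
  i=6: -2.6260·-2.7234 − 0.3410·-1.8562 = +7.7846 (running +65.5116)
  i=7: 0.3410·-2.4086 − 3.3398·-2.7234 = +8.2743 (running +73.7859)
  i=8: 3.3398·0.1268 − 4.5398·-2.4086 = +11.3580 (running +85.1439)
Area = |Σ|/2 = |85.1439|/2 = 42.5720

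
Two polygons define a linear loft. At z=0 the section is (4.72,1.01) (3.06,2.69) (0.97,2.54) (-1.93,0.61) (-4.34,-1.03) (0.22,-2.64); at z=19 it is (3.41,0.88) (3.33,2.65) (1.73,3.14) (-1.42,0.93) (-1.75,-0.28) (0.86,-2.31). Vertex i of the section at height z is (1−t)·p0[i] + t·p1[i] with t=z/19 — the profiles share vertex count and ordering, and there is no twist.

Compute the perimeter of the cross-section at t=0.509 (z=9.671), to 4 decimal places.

Perimeter at t=0.509: 18.3076

Cross-section at t=0.509: each vertex is (1-t)·p0[i] + t·p1[i].
  v1: (1-0.509)·(4.72,1.01) + 0.509·(3.41,0.88) = (4.0532,0.9438)
  v2: (1-0.509)·(3.06,2.69) + 0.509·(3.33,2.65) = (3.1974,2.6696)
  v3: (1-0.509)·(0.97,2.54) + 0.509·(1.73,3.14) = (1.3568,2.8454)
  v4: (1-0.509)·(-1.93,0.61) + 0.509·(-1.42,0.93) = (-1.6704,0.7729)
  v5: (1-0.509)·(-4.34,-1.03) + 0.509·(-1.75,-0.28) = (-3.0217,-0.6482)
  v6: (1-0.509)·(0.22,-2.64) + 0.509·(0.86,-2.31) = (0.5458,-2.4720)
Perimeter = Σ |v_{i+1} − v_i|:
  edge 1→2: √(-0.8558² + 1.7258²) = 1.9263 (running 1.9263)
  edge 2→3: √(-1.8406² + 0.1758²) = 1.8490 (running 3.7753)
  edge 3→4: √(-3.0272² + -2.0725²) = 3.6687 (running 7.4440)
  edge 4→5: √(-1.3513² + -1.4211²) = 1.9610 (running 9.4050)
  edge 5→6: √(3.5675² + -1.8238²) = 4.0066 (running 13.4116)
  edge 6→1: √(3.5074² + 3.4159²) = 4.8959 (running 18.3076)
Perimeter = 18.3076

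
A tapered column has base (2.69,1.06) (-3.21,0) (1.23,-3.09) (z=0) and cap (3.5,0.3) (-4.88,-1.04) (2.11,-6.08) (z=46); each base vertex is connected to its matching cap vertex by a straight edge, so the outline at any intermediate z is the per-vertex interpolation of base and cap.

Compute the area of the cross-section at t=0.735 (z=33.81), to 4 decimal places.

Area at t=0.735: 21.4624

Cross-section at t=0.735: each vertex is (1-t)·p0[i] + t·p1[i].
  v1: (1-0.735)·(2.69,1.06) + 0.735·(3.5,0.3) = (3.2853,0.5014)
  v2: (1-0.735)·(-3.21,0) + 0.735·(-4.88,-1.04) = (-4.4375,-0.7644)
  v3: (1-0.735)·(1.23,-3.09) + 0.735·(2.11,-6.08) = (1.8768,-5.2877)
Shoelace sum Σ(x_i·y_{i+1} − x_{i+1}·y_i):
  i=1: 3.2853·-0.7644 − -4.4375·0.5014 = -0.2864 (running -0.2864)
  i=2: -4.4375·-5.2877 − 1.8768·-0.7644 = +24.8983 (running +24.6119)
  i=3: 1.8768·0.5014 − 3.2853·-5.2877 = +18.3128 (running +42.9247)
Area = |Σ|/2 = |42.9247|/2 = 21.4624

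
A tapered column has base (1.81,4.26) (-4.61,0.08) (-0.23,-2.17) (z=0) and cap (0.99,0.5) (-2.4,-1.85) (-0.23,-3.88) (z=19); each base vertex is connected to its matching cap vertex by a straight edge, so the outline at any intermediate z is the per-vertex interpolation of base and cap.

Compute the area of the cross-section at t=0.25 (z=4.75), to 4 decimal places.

Area at t=0.25: 13.3385

Cross-section at t=0.25: each vertex is (1-t)·p0[i] + t·p1[i].
  v1: (1-0.25)·(1.81,4.26) + 0.25·(0.99,0.5) = (1.6050,3.3200)
  v2: (1-0.25)·(-4.61,0.08) + 0.25·(-2.4,-1.85) = (-4.0575,-0.4025)
  v3: (1-0.25)·(-0.23,-2.17) + 0.25·(-0.23,-3.88) = (-0.2300,-2.5975)
Shoelace sum Σ(x_i·y_{i+1} − x_{i+1}·y_i):
  i=1: 1.6050·-0.4025 − -4.0575·3.3200 = +12.8249 (running +12.8249)
  i=2: -4.0575·-2.5975 − -0.2300·-0.4025 = +10.4468 (running +23.2717)
  i=3: -0.2300·3.3200 − 1.6050·-2.5975 = +3.4054 (running +26.6771)
Area = |Σ|/2 = |26.6771|/2 = 13.3385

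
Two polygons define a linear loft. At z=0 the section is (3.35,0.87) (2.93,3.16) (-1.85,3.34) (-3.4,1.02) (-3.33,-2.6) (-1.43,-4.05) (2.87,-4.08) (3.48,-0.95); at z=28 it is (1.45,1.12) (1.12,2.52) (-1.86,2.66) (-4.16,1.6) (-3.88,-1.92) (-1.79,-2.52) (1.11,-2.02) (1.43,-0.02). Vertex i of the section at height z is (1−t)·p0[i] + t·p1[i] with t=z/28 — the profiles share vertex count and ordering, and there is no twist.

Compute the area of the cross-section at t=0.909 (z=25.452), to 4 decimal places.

Cross-section at t=0.909: each vertex is (1-t)·p0[i] + t·p1[i].
  v1: (1-0.909)·(3.35,0.87) + 0.909·(1.45,1.12) = (1.6229,1.0973)
  v2: (1-0.909)·(2.93,3.16) + 0.909·(1.12,2.52) = (1.2847,2.5782)
  v3: (1-0.909)·(-1.85,3.34) + 0.909·(-1.86,2.66) = (-1.8591,2.7219)
  v4: (1-0.909)·(-3.4,1.02) + 0.909·(-4.16,1.6) = (-4.0908,1.5472)
  v5: (1-0.909)·(-3.33,-2.6) + 0.909·(-3.88,-1.92) = (-3.8300,-1.9819)
  v6: (1-0.909)·(-1.43,-4.05) + 0.909·(-1.79,-2.52) = (-1.7572,-2.6592)
  v7: (1-0.909)·(2.87,-4.08) + 0.909·(1.11,-2.02) = (1.2702,-2.2075)
  v8: (1-0.909)·(3.48,-0.95) + 0.909·(1.43,-0.02) = (1.6165,-0.1046)
Shoelace sum Σ(x_i·y_{i+1} − x_{i+1}·y_i):
  i=1: 1.6229·2.5782 − 1.2847·1.0973 = +2.7746 (running +2.7746)
  i=2: 1.2847·2.7219 − -1.8591·2.5782 = +8.2900 (running +11.0646)
  i=3: -1.8591·1.5472 − -4.0908·2.7219 = +8.2584 (running +19.3229)
  i=4: -4.0908·-1.9819 − -3.8300·1.5472 = +14.0333 (running +33.3563)
  i=5: -3.8300·-2.6592 − -1.7572·-1.9819 = +6.7021 (running +40.0583)
  i=6: -1.7572·-2.2075 − 1.2702·-2.6592 = +7.2567 (running +47.3150)
  i=7: 1.2702·-0.1046 − 1.6165·-2.2075 = +3.4356 (running +50.7506)
  i=8: 1.6165·1.0973 − 1.6229·-0.1046 = +1.9436 (running +52.6942)
Area = |Σ|/2 = |52.6942|/2 = 26.3471

Area at t=0.909: 26.3471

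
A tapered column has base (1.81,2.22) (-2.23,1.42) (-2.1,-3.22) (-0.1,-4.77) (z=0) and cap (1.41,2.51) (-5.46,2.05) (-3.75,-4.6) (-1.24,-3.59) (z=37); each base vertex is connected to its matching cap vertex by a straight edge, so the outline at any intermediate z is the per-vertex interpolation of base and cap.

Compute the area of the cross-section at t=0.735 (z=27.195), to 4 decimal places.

Area at t=0.735: 26.1909

Cross-section at t=0.735: each vertex is (1-t)·p0[i] + t·p1[i].
  v1: (1-0.735)·(1.81,2.22) + 0.735·(1.41,2.51) = (1.5160,2.4331)
  v2: (1-0.735)·(-2.23,1.42) + 0.735·(-5.46,2.05) = (-4.6040,1.8830)
  v3: (1-0.735)·(-2.1,-3.22) + 0.735·(-3.75,-4.6) = (-3.3128,-4.2343)
  v4: (1-0.735)·(-0.1,-4.77) + 0.735·(-1.24,-3.59) = (-0.9379,-3.9027)
Shoelace sum Σ(x_i·y_{i+1} − x_{i+1}·y_i):
  i=1: 1.5160·1.8830 − -4.6040·2.4331 = +14.0570 (running +14.0570)
  i=2: -4.6040·-4.2343 − -3.3128·1.8830 = +25.7330 (running +39.7901)
  i=3: -3.3128·-3.9027 − -0.9379·-4.2343 = +8.9573 (running +48.7474)
  i=4: -0.9379·2.4331 − 1.5160·-3.9027 = +3.6344 (running +52.3818)
Area = |Σ|/2 = |52.3818|/2 = 26.1909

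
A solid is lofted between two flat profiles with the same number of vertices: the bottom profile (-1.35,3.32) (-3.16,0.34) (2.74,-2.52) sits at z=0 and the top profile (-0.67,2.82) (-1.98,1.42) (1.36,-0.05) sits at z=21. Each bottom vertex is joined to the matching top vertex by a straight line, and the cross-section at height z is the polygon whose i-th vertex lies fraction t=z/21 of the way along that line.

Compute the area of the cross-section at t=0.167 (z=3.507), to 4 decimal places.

Area at t=0.167: 9.7005

Cross-section at t=0.167: each vertex is (1-t)·p0[i] + t·p1[i].
  v1: (1-0.167)·(-1.35,3.32) + 0.167·(-0.67,2.82) = (-1.2364,3.2365)
  v2: (1-0.167)·(-3.16,0.34) + 0.167·(-1.98,1.42) = (-2.9629,0.5204)
  v3: (1-0.167)·(2.74,-2.52) + 0.167·(1.36,-0.05) = (2.5095,-2.1075)
Shoelace sum Σ(x_i·y_{i+1} − x_{i+1}·y_i):
  i=1: -1.2364·0.5204 − -2.9629·3.2365 = +8.9462 (running +8.9462)
  i=2: -2.9629·-2.1075 − 2.5095·0.5204 = +4.9386 (running +13.8847)
  i=3: 2.5095·3.2365 − -1.2364·-2.1075 = +5.5163 (running +19.4010)
Area = |Σ|/2 = |19.4010|/2 = 9.7005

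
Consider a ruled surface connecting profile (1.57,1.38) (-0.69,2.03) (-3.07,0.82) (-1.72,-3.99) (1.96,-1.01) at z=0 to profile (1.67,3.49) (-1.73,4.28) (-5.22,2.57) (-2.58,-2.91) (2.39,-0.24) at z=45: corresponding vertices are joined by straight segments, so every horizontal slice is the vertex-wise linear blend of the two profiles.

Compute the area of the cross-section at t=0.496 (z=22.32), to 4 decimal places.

Cross-section at t=0.496: each vertex is (1-t)·p0[i] + t·p1[i].
  v1: (1-0.496)·(1.57,1.38) + 0.496·(1.67,3.49) = (1.6196,2.4266)
  v2: (1-0.496)·(-0.69,2.03) + 0.496·(-1.73,4.28) = (-1.2058,3.1460)
  v3: (1-0.496)·(-3.07,0.82) + 0.496·(-5.22,2.57) = (-4.1364,1.6880)
  v4: (1-0.496)·(-1.72,-3.99) + 0.496·(-2.58,-2.91) = (-2.1466,-3.4543)
  v5: (1-0.496)·(1.96,-1.01) + 0.496·(2.39,-0.24) = (2.1733,-0.6281)
Shoelace sum Σ(x_i·y_{i+1} − x_{i+1}·y_i):
  i=1: 1.6196·3.1460 − -1.2058·2.4266 = +8.0213 (running +8.0213)
  i=2: -1.2058·1.6880 − -4.1364·3.1460 = +10.9777 (running +18.9990)
  i=3: -4.1364·-3.4543 − -2.1466·1.6880 = +17.9118 (running +36.9108)
  i=4: -2.1466·-0.6281 − 2.1733·-3.4543 = +8.8554 (running +45.7662)
  i=5: 2.1733·2.4266 − 1.6196·-0.6281 = +6.2908 (running +52.0571)
Area = |Σ|/2 = |52.0571|/2 = 26.0285

Area at t=0.496: 26.0285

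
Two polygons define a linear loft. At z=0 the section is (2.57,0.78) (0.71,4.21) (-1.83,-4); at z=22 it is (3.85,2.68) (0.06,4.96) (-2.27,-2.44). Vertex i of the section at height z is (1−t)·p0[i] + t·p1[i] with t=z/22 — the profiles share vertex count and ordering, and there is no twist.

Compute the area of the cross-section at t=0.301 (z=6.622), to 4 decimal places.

Cross-section at t=0.301: each vertex is (1-t)·p0[i] + t·p1[i].
  v1: (1-0.301)·(2.57,0.78) + 0.301·(3.85,2.68) = (2.9553,1.3519)
  v2: (1-0.301)·(0.71,4.21) + 0.301·(0.06,4.96) = (0.5143,4.4358)
  v3: (1-0.301)·(-1.83,-4) + 0.301·(-2.27,-2.44) = (-1.9624,-3.5304)
Shoelace sum Σ(x_i·y_{i+1} − x_{i+1}·y_i):
  i=1: 2.9553·4.4358 − 0.5143·1.3519 = +12.4135 (running +12.4135)
  i=2: 0.5143·-3.5304 − -1.9624·4.4358 = +6.8890 (running +19.3025)
  i=3: -1.9624·1.3519 − 2.9553·-3.5304 = +7.7804 (running +27.0830)
Area = |Σ|/2 = |27.0830|/2 = 13.5415

Area at t=0.301: 13.5415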